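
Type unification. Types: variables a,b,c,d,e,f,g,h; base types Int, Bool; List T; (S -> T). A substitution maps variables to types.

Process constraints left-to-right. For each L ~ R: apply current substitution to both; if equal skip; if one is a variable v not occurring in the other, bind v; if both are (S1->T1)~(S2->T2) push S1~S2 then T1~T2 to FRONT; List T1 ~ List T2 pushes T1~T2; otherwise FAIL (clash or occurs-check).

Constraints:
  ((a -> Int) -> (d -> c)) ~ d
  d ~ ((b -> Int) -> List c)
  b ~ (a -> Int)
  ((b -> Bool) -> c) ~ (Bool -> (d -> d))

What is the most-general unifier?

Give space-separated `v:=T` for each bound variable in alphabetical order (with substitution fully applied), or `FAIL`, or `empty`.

step 1: unify ((a -> Int) -> (d -> c)) ~ d  [subst: {-} | 3 pending]
  occurs-check fail

Answer: FAIL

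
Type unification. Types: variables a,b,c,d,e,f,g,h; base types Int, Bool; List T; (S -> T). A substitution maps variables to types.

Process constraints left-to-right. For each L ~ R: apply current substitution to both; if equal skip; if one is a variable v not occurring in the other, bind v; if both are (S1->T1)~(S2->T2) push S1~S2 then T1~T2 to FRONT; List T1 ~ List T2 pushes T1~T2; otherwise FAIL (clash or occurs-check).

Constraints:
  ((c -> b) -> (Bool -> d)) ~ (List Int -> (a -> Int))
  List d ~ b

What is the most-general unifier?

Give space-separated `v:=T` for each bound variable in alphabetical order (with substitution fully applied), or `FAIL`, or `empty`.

Answer: FAIL

Derivation:
step 1: unify ((c -> b) -> (Bool -> d)) ~ (List Int -> (a -> Int))  [subst: {-} | 1 pending]
  -> decompose arrow: push (c -> b)~List Int, (Bool -> d)~(a -> Int)
step 2: unify (c -> b) ~ List Int  [subst: {-} | 2 pending]
  clash: (c -> b) vs List Int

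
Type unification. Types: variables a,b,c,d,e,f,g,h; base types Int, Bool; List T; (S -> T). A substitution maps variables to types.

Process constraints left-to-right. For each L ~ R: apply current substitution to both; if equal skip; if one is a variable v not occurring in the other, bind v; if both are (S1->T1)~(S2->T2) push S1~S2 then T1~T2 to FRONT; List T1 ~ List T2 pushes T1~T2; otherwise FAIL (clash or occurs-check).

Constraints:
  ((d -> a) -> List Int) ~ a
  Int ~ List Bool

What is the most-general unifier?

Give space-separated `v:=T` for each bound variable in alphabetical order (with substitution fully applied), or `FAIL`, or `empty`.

Answer: FAIL

Derivation:
step 1: unify ((d -> a) -> List Int) ~ a  [subst: {-} | 1 pending]
  occurs-check fail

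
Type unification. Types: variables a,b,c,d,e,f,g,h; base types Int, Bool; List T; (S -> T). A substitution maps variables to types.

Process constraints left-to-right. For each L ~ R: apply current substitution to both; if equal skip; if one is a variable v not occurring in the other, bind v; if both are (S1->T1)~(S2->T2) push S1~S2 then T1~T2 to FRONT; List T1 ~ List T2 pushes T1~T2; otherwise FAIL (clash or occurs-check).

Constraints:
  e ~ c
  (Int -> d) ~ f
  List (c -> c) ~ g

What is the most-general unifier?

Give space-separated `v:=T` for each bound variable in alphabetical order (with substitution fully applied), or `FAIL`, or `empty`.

step 1: unify e ~ c  [subst: {-} | 2 pending]
  bind e := c
step 2: unify (Int -> d) ~ f  [subst: {e:=c} | 1 pending]
  bind f := (Int -> d)
step 3: unify List (c -> c) ~ g  [subst: {e:=c, f:=(Int -> d)} | 0 pending]
  bind g := List (c -> c)

Answer: e:=c f:=(Int -> d) g:=List (c -> c)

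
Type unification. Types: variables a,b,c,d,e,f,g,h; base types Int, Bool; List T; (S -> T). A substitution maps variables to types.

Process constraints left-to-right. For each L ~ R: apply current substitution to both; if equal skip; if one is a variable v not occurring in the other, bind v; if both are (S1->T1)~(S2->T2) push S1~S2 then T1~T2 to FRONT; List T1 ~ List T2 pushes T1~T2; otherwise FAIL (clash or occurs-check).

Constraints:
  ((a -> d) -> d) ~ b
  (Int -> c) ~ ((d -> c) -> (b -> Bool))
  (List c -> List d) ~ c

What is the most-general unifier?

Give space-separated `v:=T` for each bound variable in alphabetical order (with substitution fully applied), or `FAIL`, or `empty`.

Answer: FAIL

Derivation:
step 1: unify ((a -> d) -> d) ~ b  [subst: {-} | 2 pending]
  bind b := ((a -> d) -> d)
step 2: unify (Int -> c) ~ ((d -> c) -> (((a -> d) -> d) -> Bool))  [subst: {b:=((a -> d) -> d)} | 1 pending]
  -> decompose arrow: push Int~(d -> c), c~(((a -> d) -> d) -> Bool)
step 3: unify Int ~ (d -> c)  [subst: {b:=((a -> d) -> d)} | 2 pending]
  clash: Int vs (d -> c)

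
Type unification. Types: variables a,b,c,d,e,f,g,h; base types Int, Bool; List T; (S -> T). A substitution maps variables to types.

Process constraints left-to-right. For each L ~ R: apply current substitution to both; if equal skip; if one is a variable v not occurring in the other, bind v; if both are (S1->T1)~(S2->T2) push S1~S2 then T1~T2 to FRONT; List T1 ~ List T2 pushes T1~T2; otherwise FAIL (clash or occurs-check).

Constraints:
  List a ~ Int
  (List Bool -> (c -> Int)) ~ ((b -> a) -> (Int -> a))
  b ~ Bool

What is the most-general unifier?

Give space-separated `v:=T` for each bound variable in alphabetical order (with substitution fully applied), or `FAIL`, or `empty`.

Answer: FAIL

Derivation:
step 1: unify List a ~ Int  [subst: {-} | 2 pending]
  clash: List a vs Int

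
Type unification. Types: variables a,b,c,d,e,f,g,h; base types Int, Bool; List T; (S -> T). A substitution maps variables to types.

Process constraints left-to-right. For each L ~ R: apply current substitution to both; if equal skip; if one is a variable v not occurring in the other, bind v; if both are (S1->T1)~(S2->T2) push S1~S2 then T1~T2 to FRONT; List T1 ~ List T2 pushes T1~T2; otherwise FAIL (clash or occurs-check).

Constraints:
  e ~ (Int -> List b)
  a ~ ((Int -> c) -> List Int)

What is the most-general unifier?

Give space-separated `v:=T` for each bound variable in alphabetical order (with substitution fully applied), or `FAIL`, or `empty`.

step 1: unify e ~ (Int -> List b)  [subst: {-} | 1 pending]
  bind e := (Int -> List b)
step 2: unify a ~ ((Int -> c) -> List Int)  [subst: {e:=(Int -> List b)} | 0 pending]
  bind a := ((Int -> c) -> List Int)

Answer: a:=((Int -> c) -> List Int) e:=(Int -> List b)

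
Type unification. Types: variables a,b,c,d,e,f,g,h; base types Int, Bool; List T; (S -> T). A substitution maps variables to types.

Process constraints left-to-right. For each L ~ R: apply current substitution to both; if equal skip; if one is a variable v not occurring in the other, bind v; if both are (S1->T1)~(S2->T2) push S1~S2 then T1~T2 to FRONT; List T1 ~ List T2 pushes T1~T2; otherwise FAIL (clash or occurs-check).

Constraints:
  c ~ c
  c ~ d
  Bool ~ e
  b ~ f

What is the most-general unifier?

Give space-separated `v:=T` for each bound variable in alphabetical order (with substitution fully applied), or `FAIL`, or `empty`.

step 1: unify c ~ c  [subst: {-} | 3 pending]
  -> identical, skip
step 2: unify c ~ d  [subst: {-} | 2 pending]
  bind c := d
step 3: unify Bool ~ e  [subst: {c:=d} | 1 pending]
  bind e := Bool
step 4: unify b ~ f  [subst: {c:=d, e:=Bool} | 0 pending]
  bind b := f

Answer: b:=f c:=d e:=Bool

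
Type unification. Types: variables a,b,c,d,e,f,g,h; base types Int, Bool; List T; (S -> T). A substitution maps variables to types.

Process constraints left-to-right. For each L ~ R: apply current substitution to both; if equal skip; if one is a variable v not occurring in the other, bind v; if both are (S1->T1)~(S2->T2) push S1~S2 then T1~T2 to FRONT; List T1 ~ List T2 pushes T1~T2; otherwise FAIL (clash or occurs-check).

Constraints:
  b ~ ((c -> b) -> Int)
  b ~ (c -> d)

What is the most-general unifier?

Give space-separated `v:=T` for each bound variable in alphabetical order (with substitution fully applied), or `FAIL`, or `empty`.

Answer: FAIL

Derivation:
step 1: unify b ~ ((c -> b) -> Int)  [subst: {-} | 1 pending]
  occurs-check fail: b in ((c -> b) -> Int)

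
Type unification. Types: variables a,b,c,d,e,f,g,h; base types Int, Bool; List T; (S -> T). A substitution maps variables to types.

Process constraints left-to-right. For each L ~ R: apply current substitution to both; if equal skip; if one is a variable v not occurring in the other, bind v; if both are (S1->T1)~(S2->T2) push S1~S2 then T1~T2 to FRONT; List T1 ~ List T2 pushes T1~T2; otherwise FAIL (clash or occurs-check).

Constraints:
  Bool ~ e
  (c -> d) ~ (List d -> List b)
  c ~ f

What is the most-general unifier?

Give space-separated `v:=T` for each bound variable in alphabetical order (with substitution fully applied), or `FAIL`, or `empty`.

step 1: unify Bool ~ e  [subst: {-} | 2 pending]
  bind e := Bool
step 2: unify (c -> d) ~ (List d -> List b)  [subst: {e:=Bool} | 1 pending]
  -> decompose arrow: push c~List d, d~List b
step 3: unify c ~ List d  [subst: {e:=Bool} | 2 pending]
  bind c := List d
step 4: unify d ~ List b  [subst: {e:=Bool, c:=List d} | 1 pending]
  bind d := List b
step 5: unify List List b ~ f  [subst: {e:=Bool, c:=List d, d:=List b} | 0 pending]
  bind f := List List b

Answer: c:=List List b d:=List b e:=Bool f:=List List b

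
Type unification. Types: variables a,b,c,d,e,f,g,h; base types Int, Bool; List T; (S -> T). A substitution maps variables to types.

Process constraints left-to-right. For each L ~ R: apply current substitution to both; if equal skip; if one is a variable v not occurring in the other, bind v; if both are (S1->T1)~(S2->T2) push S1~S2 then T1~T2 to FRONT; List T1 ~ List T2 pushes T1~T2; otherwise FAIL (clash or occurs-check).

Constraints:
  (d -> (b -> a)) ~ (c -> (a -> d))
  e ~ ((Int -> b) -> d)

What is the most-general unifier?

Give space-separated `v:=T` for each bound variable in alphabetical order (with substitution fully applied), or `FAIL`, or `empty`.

Answer: a:=c b:=c d:=c e:=((Int -> c) -> c)

Derivation:
step 1: unify (d -> (b -> a)) ~ (c -> (a -> d))  [subst: {-} | 1 pending]
  -> decompose arrow: push d~c, (b -> a)~(a -> d)
step 2: unify d ~ c  [subst: {-} | 2 pending]
  bind d := c
step 3: unify (b -> a) ~ (a -> c)  [subst: {d:=c} | 1 pending]
  -> decompose arrow: push b~a, a~c
step 4: unify b ~ a  [subst: {d:=c} | 2 pending]
  bind b := a
step 5: unify a ~ c  [subst: {d:=c, b:=a} | 1 pending]
  bind a := c
step 6: unify e ~ ((Int -> c) -> c)  [subst: {d:=c, b:=a, a:=c} | 0 pending]
  bind e := ((Int -> c) -> c)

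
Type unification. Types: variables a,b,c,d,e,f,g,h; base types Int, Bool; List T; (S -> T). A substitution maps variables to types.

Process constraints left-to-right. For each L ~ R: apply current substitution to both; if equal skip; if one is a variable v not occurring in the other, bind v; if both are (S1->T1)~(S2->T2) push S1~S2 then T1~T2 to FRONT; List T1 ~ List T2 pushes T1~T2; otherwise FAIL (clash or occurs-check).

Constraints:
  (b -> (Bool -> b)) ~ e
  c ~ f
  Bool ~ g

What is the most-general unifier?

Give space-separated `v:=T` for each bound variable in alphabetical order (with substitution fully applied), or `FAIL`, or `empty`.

step 1: unify (b -> (Bool -> b)) ~ e  [subst: {-} | 2 pending]
  bind e := (b -> (Bool -> b))
step 2: unify c ~ f  [subst: {e:=(b -> (Bool -> b))} | 1 pending]
  bind c := f
step 3: unify Bool ~ g  [subst: {e:=(b -> (Bool -> b)), c:=f} | 0 pending]
  bind g := Bool

Answer: c:=f e:=(b -> (Bool -> b)) g:=Bool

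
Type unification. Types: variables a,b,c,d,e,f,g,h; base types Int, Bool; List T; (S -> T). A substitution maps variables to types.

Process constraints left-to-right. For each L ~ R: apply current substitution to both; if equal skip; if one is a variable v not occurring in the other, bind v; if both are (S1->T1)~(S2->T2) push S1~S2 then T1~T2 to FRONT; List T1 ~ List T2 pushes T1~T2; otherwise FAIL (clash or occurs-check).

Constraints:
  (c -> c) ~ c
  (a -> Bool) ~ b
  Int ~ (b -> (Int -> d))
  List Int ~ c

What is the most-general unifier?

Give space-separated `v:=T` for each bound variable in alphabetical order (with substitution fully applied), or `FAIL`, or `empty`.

step 1: unify (c -> c) ~ c  [subst: {-} | 3 pending]
  occurs-check fail

Answer: FAIL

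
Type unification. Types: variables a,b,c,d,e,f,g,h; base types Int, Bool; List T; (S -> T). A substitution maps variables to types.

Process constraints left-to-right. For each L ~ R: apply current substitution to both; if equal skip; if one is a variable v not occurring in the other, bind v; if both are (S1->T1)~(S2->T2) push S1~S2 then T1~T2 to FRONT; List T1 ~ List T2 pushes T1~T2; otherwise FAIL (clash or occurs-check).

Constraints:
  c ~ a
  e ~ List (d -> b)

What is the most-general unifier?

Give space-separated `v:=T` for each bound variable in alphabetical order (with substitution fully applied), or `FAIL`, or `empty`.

step 1: unify c ~ a  [subst: {-} | 1 pending]
  bind c := a
step 2: unify e ~ List (d -> b)  [subst: {c:=a} | 0 pending]
  bind e := List (d -> b)

Answer: c:=a e:=List (d -> b)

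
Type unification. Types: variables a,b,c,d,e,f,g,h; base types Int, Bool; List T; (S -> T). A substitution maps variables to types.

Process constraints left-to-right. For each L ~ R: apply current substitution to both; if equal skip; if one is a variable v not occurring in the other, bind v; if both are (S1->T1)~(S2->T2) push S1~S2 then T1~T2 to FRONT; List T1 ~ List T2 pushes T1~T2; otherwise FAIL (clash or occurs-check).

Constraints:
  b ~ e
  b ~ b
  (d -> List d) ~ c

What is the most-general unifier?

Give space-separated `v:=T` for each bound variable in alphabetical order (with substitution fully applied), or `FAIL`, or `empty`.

step 1: unify b ~ e  [subst: {-} | 2 pending]
  bind b := e
step 2: unify e ~ e  [subst: {b:=e} | 1 pending]
  -> identical, skip
step 3: unify (d -> List d) ~ c  [subst: {b:=e} | 0 pending]
  bind c := (d -> List d)

Answer: b:=e c:=(d -> List d)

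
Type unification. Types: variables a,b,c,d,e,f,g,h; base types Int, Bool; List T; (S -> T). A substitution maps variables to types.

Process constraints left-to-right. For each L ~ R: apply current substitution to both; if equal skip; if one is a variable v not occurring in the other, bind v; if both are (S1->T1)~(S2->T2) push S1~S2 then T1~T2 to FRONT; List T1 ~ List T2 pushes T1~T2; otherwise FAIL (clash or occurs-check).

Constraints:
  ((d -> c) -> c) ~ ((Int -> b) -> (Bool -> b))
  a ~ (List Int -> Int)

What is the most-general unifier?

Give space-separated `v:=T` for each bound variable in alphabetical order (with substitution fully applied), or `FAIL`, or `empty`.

Answer: FAIL

Derivation:
step 1: unify ((d -> c) -> c) ~ ((Int -> b) -> (Bool -> b))  [subst: {-} | 1 pending]
  -> decompose arrow: push (d -> c)~(Int -> b), c~(Bool -> b)
step 2: unify (d -> c) ~ (Int -> b)  [subst: {-} | 2 pending]
  -> decompose arrow: push d~Int, c~b
step 3: unify d ~ Int  [subst: {-} | 3 pending]
  bind d := Int
step 4: unify c ~ b  [subst: {d:=Int} | 2 pending]
  bind c := b
step 5: unify b ~ (Bool -> b)  [subst: {d:=Int, c:=b} | 1 pending]
  occurs-check fail: b in (Bool -> b)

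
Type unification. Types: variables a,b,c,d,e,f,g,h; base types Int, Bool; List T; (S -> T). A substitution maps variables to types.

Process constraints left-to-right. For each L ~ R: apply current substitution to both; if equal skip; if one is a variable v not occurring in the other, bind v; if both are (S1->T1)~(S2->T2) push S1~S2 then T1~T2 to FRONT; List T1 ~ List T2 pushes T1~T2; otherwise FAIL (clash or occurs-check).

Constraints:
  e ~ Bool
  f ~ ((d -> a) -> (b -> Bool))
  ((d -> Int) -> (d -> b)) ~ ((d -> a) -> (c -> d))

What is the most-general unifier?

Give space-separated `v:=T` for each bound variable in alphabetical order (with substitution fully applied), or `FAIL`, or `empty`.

step 1: unify e ~ Bool  [subst: {-} | 2 pending]
  bind e := Bool
step 2: unify f ~ ((d -> a) -> (b -> Bool))  [subst: {e:=Bool} | 1 pending]
  bind f := ((d -> a) -> (b -> Bool))
step 3: unify ((d -> Int) -> (d -> b)) ~ ((d -> a) -> (c -> d))  [subst: {e:=Bool, f:=((d -> a) -> (b -> Bool))} | 0 pending]
  -> decompose arrow: push (d -> Int)~(d -> a), (d -> b)~(c -> d)
step 4: unify (d -> Int) ~ (d -> a)  [subst: {e:=Bool, f:=((d -> a) -> (b -> Bool))} | 1 pending]
  -> decompose arrow: push d~d, Int~a
step 5: unify d ~ d  [subst: {e:=Bool, f:=((d -> a) -> (b -> Bool))} | 2 pending]
  -> identical, skip
step 6: unify Int ~ a  [subst: {e:=Bool, f:=((d -> a) -> (b -> Bool))} | 1 pending]
  bind a := Int
step 7: unify (d -> b) ~ (c -> d)  [subst: {e:=Bool, f:=((d -> a) -> (b -> Bool)), a:=Int} | 0 pending]
  -> decompose arrow: push d~c, b~d
step 8: unify d ~ c  [subst: {e:=Bool, f:=((d -> a) -> (b -> Bool)), a:=Int} | 1 pending]
  bind d := c
step 9: unify b ~ c  [subst: {e:=Bool, f:=((d -> a) -> (b -> Bool)), a:=Int, d:=c} | 0 pending]
  bind b := c

Answer: a:=Int b:=c d:=c e:=Bool f:=((c -> Int) -> (c -> Bool))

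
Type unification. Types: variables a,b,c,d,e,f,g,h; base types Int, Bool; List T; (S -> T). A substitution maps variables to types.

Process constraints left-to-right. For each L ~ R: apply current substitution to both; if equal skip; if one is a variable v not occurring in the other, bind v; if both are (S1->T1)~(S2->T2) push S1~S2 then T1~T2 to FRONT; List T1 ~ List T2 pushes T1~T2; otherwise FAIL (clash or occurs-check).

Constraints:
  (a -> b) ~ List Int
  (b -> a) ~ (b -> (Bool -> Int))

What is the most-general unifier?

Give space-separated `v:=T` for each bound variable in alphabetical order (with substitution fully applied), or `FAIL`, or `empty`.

step 1: unify (a -> b) ~ List Int  [subst: {-} | 1 pending]
  clash: (a -> b) vs List Int

Answer: FAIL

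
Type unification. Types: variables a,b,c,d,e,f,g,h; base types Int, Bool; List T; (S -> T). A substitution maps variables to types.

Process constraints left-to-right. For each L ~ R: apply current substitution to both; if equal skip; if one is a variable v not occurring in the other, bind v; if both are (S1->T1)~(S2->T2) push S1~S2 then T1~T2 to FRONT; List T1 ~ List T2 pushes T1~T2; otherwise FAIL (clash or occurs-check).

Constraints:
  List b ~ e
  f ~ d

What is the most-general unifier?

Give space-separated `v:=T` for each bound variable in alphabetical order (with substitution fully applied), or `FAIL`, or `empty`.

Answer: e:=List b f:=d

Derivation:
step 1: unify List b ~ e  [subst: {-} | 1 pending]
  bind e := List b
step 2: unify f ~ d  [subst: {e:=List b} | 0 pending]
  bind f := d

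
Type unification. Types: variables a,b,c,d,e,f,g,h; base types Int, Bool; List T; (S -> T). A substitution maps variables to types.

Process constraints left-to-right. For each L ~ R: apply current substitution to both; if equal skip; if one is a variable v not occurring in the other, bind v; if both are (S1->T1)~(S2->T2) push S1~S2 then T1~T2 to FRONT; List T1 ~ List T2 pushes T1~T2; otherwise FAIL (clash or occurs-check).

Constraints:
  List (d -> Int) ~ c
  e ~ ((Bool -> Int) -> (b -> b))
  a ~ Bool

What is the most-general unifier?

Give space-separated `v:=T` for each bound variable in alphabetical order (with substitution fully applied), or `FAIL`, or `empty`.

Answer: a:=Bool c:=List (d -> Int) e:=((Bool -> Int) -> (b -> b))

Derivation:
step 1: unify List (d -> Int) ~ c  [subst: {-} | 2 pending]
  bind c := List (d -> Int)
step 2: unify e ~ ((Bool -> Int) -> (b -> b))  [subst: {c:=List (d -> Int)} | 1 pending]
  bind e := ((Bool -> Int) -> (b -> b))
step 3: unify a ~ Bool  [subst: {c:=List (d -> Int), e:=((Bool -> Int) -> (b -> b))} | 0 pending]
  bind a := Bool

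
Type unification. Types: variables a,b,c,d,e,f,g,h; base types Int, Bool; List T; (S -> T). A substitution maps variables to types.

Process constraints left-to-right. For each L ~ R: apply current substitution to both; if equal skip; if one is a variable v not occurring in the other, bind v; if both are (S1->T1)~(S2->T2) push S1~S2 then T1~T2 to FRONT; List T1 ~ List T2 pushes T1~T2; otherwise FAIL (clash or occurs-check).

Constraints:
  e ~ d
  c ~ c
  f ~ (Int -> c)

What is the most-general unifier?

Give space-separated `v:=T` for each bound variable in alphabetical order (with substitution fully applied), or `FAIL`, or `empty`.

step 1: unify e ~ d  [subst: {-} | 2 pending]
  bind e := d
step 2: unify c ~ c  [subst: {e:=d} | 1 pending]
  -> identical, skip
step 3: unify f ~ (Int -> c)  [subst: {e:=d} | 0 pending]
  bind f := (Int -> c)

Answer: e:=d f:=(Int -> c)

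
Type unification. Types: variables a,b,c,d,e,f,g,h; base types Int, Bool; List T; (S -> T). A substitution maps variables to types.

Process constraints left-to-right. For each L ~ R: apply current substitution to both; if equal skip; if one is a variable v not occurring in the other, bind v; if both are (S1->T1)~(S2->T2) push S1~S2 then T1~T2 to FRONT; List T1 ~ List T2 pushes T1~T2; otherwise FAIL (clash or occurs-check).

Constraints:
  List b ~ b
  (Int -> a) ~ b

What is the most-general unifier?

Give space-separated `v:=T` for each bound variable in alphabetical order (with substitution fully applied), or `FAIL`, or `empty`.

Answer: FAIL

Derivation:
step 1: unify List b ~ b  [subst: {-} | 1 pending]
  occurs-check fail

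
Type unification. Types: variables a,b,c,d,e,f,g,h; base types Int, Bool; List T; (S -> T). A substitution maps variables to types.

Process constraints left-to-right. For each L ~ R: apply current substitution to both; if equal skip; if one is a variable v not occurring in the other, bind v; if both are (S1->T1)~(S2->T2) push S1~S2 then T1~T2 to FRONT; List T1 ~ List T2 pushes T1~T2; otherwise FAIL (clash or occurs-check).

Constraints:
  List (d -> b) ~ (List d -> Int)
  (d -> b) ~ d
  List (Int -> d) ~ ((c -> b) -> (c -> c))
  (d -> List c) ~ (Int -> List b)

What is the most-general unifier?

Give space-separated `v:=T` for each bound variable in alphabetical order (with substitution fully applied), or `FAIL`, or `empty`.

step 1: unify List (d -> b) ~ (List d -> Int)  [subst: {-} | 3 pending]
  clash: List (d -> b) vs (List d -> Int)

Answer: FAIL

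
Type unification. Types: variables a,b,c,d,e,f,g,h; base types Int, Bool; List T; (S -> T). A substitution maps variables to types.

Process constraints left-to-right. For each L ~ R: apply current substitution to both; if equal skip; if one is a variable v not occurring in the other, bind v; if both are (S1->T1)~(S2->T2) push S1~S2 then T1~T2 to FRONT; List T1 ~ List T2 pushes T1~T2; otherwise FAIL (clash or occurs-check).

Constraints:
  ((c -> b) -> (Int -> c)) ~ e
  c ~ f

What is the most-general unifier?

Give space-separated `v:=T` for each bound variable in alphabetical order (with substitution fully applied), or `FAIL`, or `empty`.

step 1: unify ((c -> b) -> (Int -> c)) ~ e  [subst: {-} | 1 pending]
  bind e := ((c -> b) -> (Int -> c))
step 2: unify c ~ f  [subst: {e:=((c -> b) -> (Int -> c))} | 0 pending]
  bind c := f

Answer: c:=f e:=((f -> b) -> (Int -> f))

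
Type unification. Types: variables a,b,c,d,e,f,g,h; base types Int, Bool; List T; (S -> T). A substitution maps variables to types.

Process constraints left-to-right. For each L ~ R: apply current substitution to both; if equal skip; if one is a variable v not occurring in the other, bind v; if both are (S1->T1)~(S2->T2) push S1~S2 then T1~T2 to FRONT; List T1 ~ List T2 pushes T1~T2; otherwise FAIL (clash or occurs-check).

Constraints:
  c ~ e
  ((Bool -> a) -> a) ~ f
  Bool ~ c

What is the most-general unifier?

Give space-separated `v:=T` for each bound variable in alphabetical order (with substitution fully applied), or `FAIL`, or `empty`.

step 1: unify c ~ e  [subst: {-} | 2 pending]
  bind c := e
step 2: unify ((Bool -> a) -> a) ~ f  [subst: {c:=e} | 1 pending]
  bind f := ((Bool -> a) -> a)
step 3: unify Bool ~ e  [subst: {c:=e, f:=((Bool -> a) -> a)} | 0 pending]
  bind e := Bool

Answer: c:=Bool e:=Bool f:=((Bool -> a) -> a)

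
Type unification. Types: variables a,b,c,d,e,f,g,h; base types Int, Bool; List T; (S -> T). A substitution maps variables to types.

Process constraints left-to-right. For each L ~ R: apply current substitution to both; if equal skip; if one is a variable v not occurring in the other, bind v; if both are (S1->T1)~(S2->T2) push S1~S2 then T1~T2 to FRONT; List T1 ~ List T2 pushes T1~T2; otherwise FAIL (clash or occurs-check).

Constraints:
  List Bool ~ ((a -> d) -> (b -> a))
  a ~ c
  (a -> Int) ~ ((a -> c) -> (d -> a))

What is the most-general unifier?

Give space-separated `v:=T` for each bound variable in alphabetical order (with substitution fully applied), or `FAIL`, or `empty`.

Answer: FAIL

Derivation:
step 1: unify List Bool ~ ((a -> d) -> (b -> a))  [subst: {-} | 2 pending]
  clash: List Bool vs ((a -> d) -> (b -> a))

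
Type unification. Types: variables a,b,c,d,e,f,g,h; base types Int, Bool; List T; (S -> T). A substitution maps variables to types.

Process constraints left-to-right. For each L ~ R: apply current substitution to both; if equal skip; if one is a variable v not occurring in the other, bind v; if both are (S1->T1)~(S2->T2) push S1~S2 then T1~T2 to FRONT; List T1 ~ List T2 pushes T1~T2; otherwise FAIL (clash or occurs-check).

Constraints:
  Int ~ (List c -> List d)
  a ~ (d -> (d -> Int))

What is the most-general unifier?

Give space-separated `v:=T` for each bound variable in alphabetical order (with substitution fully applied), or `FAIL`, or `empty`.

step 1: unify Int ~ (List c -> List d)  [subst: {-} | 1 pending]
  clash: Int vs (List c -> List d)

Answer: FAIL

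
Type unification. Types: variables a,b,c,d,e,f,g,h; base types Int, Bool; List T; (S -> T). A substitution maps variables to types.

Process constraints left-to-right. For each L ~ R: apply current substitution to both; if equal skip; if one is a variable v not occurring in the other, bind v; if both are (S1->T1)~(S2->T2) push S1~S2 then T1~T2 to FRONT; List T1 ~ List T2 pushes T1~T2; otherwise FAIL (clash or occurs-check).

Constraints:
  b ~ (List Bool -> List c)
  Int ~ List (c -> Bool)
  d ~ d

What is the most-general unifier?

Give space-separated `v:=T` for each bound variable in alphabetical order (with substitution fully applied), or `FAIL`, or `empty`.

Answer: FAIL

Derivation:
step 1: unify b ~ (List Bool -> List c)  [subst: {-} | 2 pending]
  bind b := (List Bool -> List c)
step 2: unify Int ~ List (c -> Bool)  [subst: {b:=(List Bool -> List c)} | 1 pending]
  clash: Int vs List (c -> Bool)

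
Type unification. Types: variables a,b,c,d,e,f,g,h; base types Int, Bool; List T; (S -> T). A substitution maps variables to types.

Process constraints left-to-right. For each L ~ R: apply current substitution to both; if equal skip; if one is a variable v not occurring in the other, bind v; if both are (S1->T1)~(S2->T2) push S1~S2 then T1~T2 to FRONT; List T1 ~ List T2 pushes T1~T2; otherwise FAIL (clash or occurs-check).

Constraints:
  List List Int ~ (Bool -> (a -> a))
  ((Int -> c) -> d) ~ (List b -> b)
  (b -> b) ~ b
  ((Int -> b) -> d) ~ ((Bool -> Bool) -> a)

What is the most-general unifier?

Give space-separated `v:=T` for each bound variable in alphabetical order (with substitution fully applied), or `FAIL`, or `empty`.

step 1: unify List List Int ~ (Bool -> (a -> a))  [subst: {-} | 3 pending]
  clash: List List Int vs (Bool -> (a -> a))

Answer: FAIL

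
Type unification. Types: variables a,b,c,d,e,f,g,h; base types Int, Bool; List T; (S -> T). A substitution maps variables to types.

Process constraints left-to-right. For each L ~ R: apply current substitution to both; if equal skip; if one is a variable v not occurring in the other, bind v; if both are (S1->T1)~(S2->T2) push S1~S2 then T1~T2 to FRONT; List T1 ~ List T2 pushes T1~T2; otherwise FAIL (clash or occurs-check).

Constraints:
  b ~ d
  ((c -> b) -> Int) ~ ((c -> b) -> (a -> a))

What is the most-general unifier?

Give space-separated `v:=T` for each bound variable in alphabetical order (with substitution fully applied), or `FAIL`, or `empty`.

Answer: FAIL

Derivation:
step 1: unify b ~ d  [subst: {-} | 1 pending]
  bind b := d
step 2: unify ((c -> d) -> Int) ~ ((c -> d) -> (a -> a))  [subst: {b:=d} | 0 pending]
  -> decompose arrow: push (c -> d)~(c -> d), Int~(a -> a)
step 3: unify (c -> d) ~ (c -> d)  [subst: {b:=d} | 1 pending]
  -> identical, skip
step 4: unify Int ~ (a -> a)  [subst: {b:=d} | 0 pending]
  clash: Int vs (a -> a)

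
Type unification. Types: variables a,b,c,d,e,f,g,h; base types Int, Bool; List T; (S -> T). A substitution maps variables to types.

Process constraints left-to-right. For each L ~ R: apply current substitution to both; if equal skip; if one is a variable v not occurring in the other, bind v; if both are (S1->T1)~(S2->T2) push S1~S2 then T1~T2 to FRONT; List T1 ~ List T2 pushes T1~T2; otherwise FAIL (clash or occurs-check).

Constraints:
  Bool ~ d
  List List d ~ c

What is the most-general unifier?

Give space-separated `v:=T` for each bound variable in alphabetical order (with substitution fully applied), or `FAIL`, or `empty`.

Answer: c:=List List Bool d:=Bool

Derivation:
step 1: unify Bool ~ d  [subst: {-} | 1 pending]
  bind d := Bool
step 2: unify List List Bool ~ c  [subst: {d:=Bool} | 0 pending]
  bind c := List List Bool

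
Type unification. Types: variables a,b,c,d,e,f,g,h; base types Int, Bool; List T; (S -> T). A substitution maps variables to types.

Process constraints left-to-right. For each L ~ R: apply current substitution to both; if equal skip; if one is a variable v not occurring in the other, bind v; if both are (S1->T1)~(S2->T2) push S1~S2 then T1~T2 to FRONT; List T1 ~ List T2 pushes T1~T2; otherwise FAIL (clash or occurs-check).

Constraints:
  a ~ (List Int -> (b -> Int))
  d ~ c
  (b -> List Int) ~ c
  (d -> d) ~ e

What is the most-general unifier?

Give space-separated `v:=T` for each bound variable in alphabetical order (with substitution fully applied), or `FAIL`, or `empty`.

step 1: unify a ~ (List Int -> (b -> Int))  [subst: {-} | 3 pending]
  bind a := (List Int -> (b -> Int))
step 2: unify d ~ c  [subst: {a:=(List Int -> (b -> Int))} | 2 pending]
  bind d := c
step 3: unify (b -> List Int) ~ c  [subst: {a:=(List Int -> (b -> Int)), d:=c} | 1 pending]
  bind c := (b -> List Int)
step 4: unify ((b -> List Int) -> (b -> List Int)) ~ e  [subst: {a:=(List Int -> (b -> Int)), d:=c, c:=(b -> List Int)} | 0 pending]
  bind e := ((b -> List Int) -> (b -> List Int))

Answer: a:=(List Int -> (b -> Int)) c:=(b -> List Int) d:=(b -> List Int) e:=((b -> List Int) -> (b -> List Int))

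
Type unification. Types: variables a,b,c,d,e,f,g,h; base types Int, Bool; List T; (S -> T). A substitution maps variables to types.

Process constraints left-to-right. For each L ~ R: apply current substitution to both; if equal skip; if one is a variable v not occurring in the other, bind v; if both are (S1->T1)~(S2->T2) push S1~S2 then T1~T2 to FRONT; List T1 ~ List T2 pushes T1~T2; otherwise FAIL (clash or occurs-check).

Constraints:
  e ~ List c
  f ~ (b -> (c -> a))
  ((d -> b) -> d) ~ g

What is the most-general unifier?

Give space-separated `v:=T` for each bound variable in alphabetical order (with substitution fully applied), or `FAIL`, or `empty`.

step 1: unify e ~ List c  [subst: {-} | 2 pending]
  bind e := List c
step 2: unify f ~ (b -> (c -> a))  [subst: {e:=List c} | 1 pending]
  bind f := (b -> (c -> a))
step 3: unify ((d -> b) -> d) ~ g  [subst: {e:=List c, f:=(b -> (c -> a))} | 0 pending]
  bind g := ((d -> b) -> d)

Answer: e:=List c f:=(b -> (c -> a)) g:=((d -> b) -> d)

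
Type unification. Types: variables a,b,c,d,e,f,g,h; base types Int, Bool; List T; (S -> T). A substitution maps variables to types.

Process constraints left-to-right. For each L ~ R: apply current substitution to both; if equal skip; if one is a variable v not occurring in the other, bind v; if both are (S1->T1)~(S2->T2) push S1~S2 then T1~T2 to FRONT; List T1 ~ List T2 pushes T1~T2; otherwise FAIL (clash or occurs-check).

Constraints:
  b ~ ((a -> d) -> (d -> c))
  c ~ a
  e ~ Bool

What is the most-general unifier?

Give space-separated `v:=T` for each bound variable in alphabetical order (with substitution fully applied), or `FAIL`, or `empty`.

Answer: b:=((a -> d) -> (d -> a)) c:=a e:=Bool

Derivation:
step 1: unify b ~ ((a -> d) -> (d -> c))  [subst: {-} | 2 pending]
  bind b := ((a -> d) -> (d -> c))
step 2: unify c ~ a  [subst: {b:=((a -> d) -> (d -> c))} | 1 pending]
  bind c := a
step 3: unify e ~ Bool  [subst: {b:=((a -> d) -> (d -> c)), c:=a} | 0 pending]
  bind e := Bool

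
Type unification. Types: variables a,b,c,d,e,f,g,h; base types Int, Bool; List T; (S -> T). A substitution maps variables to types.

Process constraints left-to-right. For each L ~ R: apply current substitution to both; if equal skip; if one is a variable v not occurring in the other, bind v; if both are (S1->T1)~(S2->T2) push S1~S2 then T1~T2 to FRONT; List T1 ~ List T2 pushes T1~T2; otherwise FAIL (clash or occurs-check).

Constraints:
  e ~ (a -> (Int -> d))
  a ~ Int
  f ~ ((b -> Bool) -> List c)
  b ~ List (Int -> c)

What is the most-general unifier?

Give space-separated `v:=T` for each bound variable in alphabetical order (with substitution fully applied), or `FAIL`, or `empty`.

Answer: a:=Int b:=List (Int -> c) e:=(Int -> (Int -> d)) f:=((List (Int -> c) -> Bool) -> List c)

Derivation:
step 1: unify e ~ (a -> (Int -> d))  [subst: {-} | 3 pending]
  bind e := (a -> (Int -> d))
step 2: unify a ~ Int  [subst: {e:=(a -> (Int -> d))} | 2 pending]
  bind a := Int
step 3: unify f ~ ((b -> Bool) -> List c)  [subst: {e:=(a -> (Int -> d)), a:=Int} | 1 pending]
  bind f := ((b -> Bool) -> List c)
step 4: unify b ~ List (Int -> c)  [subst: {e:=(a -> (Int -> d)), a:=Int, f:=((b -> Bool) -> List c)} | 0 pending]
  bind b := List (Int -> c)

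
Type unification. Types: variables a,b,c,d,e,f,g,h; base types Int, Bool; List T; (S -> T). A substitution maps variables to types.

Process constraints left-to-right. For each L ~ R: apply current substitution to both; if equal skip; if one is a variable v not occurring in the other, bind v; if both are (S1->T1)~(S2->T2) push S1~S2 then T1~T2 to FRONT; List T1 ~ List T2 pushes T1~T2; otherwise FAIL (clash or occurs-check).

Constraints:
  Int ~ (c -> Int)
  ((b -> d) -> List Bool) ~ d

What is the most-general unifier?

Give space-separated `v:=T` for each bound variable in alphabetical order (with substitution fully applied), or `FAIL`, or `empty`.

Answer: FAIL

Derivation:
step 1: unify Int ~ (c -> Int)  [subst: {-} | 1 pending]
  clash: Int vs (c -> Int)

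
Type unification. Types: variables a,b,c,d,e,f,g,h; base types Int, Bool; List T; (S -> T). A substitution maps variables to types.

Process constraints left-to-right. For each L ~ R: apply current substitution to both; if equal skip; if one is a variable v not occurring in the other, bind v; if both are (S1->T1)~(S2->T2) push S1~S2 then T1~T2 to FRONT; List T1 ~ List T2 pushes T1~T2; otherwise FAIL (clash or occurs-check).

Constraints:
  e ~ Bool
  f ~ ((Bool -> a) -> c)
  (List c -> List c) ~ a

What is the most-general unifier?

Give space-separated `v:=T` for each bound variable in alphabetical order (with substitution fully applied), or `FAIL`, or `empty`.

step 1: unify e ~ Bool  [subst: {-} | 2 pending]
  bind e := Bool
step 2: unify f ~ ((Bool -> a) -> c)  [subst: {e:=Bool} | 1 pending]
  bind f := ((Bool -> a) -> c)
step 3: unify (List c -> List c) ~ a  [subst: {e:=Bool, f:=((Bool -> a) -> c)} | 0 pending]
  bind a := (List c -> List c)

Answer: a:=(List c -> List c) e:=Bool f:=((Bool -> (List c -> List c)) -> c)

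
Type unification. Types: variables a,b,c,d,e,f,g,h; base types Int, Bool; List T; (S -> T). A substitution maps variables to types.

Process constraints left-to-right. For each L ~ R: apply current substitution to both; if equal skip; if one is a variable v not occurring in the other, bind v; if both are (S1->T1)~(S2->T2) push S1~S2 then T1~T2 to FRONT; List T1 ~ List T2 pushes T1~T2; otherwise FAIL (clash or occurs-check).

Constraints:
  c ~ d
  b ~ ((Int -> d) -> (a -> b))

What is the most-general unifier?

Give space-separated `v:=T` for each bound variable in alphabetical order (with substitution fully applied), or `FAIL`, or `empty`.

Answer: FAIL

Derivation:
step 1: unify c ~ d  [subst: {-} | 1 pending]
  bind c := d
step 2: unify b ~ ((Int -> d) -> (a -> b))  [subst: {c:=d} | 0 pending]
  occurs-check fail: b in ((Int -> d) -> (a -> b))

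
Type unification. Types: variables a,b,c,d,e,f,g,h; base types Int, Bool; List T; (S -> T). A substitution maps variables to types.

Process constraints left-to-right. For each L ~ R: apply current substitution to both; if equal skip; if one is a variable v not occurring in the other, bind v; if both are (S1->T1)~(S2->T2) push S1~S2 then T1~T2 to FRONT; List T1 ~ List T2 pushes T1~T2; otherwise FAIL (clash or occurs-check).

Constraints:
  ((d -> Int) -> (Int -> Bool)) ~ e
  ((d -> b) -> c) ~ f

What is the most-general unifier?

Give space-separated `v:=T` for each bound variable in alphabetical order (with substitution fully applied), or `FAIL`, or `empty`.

Answer: e:=((d -> Int) -> (Int -> Bool)) f:=((d -> b) -> c)

Derivation:
step 1: unify ((d -> Int) -> (Int -> Bool)) ~ e  [subst: {-} | 1 pending]
  bind e := ((d -> Int) -> (Int -> Bool))
step 2: unify ((d -> b) -> c) ~ f  [subst: {e:=((d -> Int) -> (Int -> Bool))} | 0 pending]
  bind f := ((d -> b) -> c)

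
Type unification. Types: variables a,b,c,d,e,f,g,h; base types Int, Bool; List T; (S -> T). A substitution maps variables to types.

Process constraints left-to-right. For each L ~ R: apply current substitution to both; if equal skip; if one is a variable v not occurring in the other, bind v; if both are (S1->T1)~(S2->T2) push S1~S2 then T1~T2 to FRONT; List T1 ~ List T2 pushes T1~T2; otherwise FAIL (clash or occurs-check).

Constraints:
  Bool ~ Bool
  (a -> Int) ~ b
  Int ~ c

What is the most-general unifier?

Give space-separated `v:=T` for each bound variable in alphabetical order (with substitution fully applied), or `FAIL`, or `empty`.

Answer: b:=(a -> Int) c:=Int

Derivation:
step 1: unify Bool ~ Bool  [subst: {-} | 2 pending]
  -> identical, skip
step 2: unify (a -> Int) ~ b  [subst: {-} | 1 pending]
  bind b := (a -> Int)
step 3: unify Int ~ c  [subst: {b:=(a -> Int)} | 0 pending]
  bind c := Int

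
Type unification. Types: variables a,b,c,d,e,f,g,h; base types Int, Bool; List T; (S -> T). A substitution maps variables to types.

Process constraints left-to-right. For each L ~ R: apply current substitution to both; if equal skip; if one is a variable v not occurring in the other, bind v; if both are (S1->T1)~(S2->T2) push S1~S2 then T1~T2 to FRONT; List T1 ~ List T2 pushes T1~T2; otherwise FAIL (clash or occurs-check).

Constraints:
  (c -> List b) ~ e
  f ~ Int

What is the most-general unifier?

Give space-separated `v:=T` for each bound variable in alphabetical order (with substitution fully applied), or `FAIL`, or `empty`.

Answer: e:=(c -> List b) f:=Int

Derivation:
step 1: unify (c -> List b) ~ e  [subst: {-} | 1 pending]
  bind e := (c -> List b)
step 2: unify f ~ Int  [subst: {e:=(c -> List b)} | 0 pending]
  bind f := Int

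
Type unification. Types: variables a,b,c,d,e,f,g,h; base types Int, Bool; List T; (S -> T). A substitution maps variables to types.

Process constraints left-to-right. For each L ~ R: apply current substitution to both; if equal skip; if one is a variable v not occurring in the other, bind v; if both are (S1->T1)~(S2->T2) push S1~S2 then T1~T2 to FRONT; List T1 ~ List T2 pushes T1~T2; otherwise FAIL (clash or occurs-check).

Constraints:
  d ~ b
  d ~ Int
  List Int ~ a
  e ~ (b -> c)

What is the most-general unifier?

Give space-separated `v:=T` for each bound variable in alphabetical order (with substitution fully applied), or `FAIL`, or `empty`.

step 1: unify d ~ b  [subst: {-} | 3 pending]
  bind d := b
step 2: unify b ~ Int  [subst: {d:=b} | 2 pending]
  bind b := Int
step 3: unify List Int ~ a  [subst: {d:=b, b:=Int} | 1 pending]
  bind a := List Int
step 4: unify e ~ (Int -> c)  [subst: {d:=b, b:=Int, a:=List Int} | 0 pending]
  bind e := (Int -> c)

Answer: a:=List Int b:=Int d:=Int e:=(Int -> c)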